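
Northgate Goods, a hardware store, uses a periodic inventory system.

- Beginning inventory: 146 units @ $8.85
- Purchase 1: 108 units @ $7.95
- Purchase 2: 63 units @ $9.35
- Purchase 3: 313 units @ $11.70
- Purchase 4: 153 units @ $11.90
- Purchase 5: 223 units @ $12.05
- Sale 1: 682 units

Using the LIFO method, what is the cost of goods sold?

Sale 1 (682) [LIFO — newest first]: 223 @ $12.05 + 153 @ $11.90 + 306 @ $11.70 = $8,088.05
Ending inventory: 146 @ $8.85 + 108 @ $7.95 + 63 @ $9.35 + 7 @ $11.70 = $2,821.65
Check: goods available $10,909.70 = COGS $8,088.05 + ending $2,821.65

COGS = $8,088.05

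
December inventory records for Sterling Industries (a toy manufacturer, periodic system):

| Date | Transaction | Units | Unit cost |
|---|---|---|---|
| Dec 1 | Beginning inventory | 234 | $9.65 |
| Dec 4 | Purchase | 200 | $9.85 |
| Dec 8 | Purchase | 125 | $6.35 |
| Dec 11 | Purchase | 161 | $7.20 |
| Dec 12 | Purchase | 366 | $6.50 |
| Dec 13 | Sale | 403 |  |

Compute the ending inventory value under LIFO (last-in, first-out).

Dec 13, 403 sold [LIFO — newest first]: 366 @ $6.50 + 37 @ $7.20 = $2,645.40
Ending inventory: 234 @ $9.65 + 200 @ $9.85 + 125 @ $6.35 + 124 @ $7.20 = $5,914.65

Ending inventory = $5,914.65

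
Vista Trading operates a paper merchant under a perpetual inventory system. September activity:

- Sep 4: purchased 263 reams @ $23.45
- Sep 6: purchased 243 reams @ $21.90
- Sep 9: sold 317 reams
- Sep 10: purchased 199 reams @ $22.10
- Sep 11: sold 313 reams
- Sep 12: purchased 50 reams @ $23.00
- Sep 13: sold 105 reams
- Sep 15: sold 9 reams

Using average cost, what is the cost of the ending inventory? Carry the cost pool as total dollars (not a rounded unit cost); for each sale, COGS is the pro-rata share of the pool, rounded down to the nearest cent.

Ending inventory = $249.02

After Sep 4: 263 on hand, pool $6,167.35 (≈ $23.4500 each)
After Sep 6: 506 on hand, pool $11,489.05 (≈ $22.7056 each)
Sep 9, sell 317: 317/506 × $11,489.05 → $7,197.68
After Sep 10: 388 on hand, pool $8,689.27 (≈ $22.3950 each)
Sep 11, sell 313: 313/388 × $8,689.27 → $7,009.64
After Sep 12: 125 on hand, pool $2,829.63 (≈ $22.6370 each)
Sep 13, sell 105: 105/125 × $2,829.63 → $2,376.88
Sep 15, sell 9: 9/20 × $452.75 → $203.73
Total COGS = $7,197.68 + $7,009.64 + $2,376.88 + $203.73 = $16,787.93
Ending inventory (cost pool remaining) = $249.02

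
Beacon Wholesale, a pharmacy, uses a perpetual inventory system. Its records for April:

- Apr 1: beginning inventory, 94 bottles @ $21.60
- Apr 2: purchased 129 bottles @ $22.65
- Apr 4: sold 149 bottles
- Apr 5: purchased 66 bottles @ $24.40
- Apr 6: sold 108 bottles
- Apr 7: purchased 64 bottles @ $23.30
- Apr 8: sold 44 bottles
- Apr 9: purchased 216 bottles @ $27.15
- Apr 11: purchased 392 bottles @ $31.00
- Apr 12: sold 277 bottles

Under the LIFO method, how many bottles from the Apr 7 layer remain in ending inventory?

Apr 4, 149 sold [LIFO — newest first]: 129 @ $22.65 + 20 @ $21.60 = $3,353.85
Apr 6, 108 sold [LIFO — newest first]: 66 @ $24.40 + 42 @ $21.60 = $2,517.60
Apr 8, 44 sold [LIFO — newest first]: 44 @ $23.30 = $1,025.20
Apr 12, 277 sold [LIFO — newest first]: 277 @ $31.00 = $8,587.00
Total COGS = $3,353.85 + $2,517.60 + $1,025.20 + $8,587.00 = $15,483.65
Ending inventory: 32 @ $21.60 + 20 @ $23.30 + 216 @ $27.15 + 115 @ $31.00 = $10,586.60
Check: goods available $26,070.25 = COGS $15,483.65 + ending $10,586.60

20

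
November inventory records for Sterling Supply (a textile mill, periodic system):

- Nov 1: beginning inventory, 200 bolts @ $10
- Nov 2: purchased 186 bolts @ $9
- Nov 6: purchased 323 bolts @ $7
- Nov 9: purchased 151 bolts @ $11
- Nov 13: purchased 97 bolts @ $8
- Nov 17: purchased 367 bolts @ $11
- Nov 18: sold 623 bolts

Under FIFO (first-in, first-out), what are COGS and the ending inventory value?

COGS = $5,333; ending inventory = $7,076

Nov 18, 623 sold [FIFO — oldest first]: 200 @ $10 + 186 @ $9 + 237 @ $7 = $5,333
Ending inventory: 86 @ $7 + 151 @ $11 + 97 @ $8 + 367 @ $11 = $7,076
Check: goods available $12,409 = COGS $5,333 + ending $7,076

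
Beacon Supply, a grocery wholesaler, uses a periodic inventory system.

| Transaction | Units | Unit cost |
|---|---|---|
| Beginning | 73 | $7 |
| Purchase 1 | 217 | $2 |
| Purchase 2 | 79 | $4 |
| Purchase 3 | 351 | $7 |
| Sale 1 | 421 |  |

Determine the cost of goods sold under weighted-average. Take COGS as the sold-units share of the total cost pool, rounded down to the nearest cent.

Sale 1, sell 421: 421/720 × $3,718.00 → $2,173.99
Ending inventory (cost pool remaining) = $1,544.01

COGS = $2,173.99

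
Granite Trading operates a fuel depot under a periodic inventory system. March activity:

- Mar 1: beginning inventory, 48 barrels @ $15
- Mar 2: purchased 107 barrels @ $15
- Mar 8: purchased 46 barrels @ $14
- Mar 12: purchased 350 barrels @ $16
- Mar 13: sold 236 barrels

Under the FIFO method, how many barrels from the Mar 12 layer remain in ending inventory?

Mar 13, 236 sold [FIFO — oldest first]: 48 @ $15 + 107 @ $15 + 46 @ $14 + 35 @ $16 = $3,529
Ending inventory: 315 @ $16 = $5,040
Check: goods available $8,569 = COGS $3,529 + ending $5,040

315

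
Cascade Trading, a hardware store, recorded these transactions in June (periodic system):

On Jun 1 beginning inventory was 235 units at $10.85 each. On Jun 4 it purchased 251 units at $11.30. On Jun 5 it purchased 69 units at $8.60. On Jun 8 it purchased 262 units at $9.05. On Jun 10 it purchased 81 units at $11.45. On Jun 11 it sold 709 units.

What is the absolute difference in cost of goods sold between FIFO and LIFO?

$145.80

FIFO COGS: 235 @ $10.85 + 251 @ $11.30 + 69 @ $8.60 + 154 @ $9.05 = $7,373.15
LIFO COGS: 81 @ $11.45 + 262 @ $9.05 + 69 @ $8.60 + 251 @ $11.30 + 46 @ $10.85 = $7,227.35
Difference = |$7,373.15 − $7,227.35| = $145.80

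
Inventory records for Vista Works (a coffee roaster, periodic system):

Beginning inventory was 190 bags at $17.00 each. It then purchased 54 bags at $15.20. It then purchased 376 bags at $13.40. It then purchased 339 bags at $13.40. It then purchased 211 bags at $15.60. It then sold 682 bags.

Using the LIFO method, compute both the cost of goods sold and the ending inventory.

Sale 1 (682) [LIFO — newest first]: 211 @ $15.60 + 339 @ $13.40 + 132 @ $13.40 = $9,603.00
Ending inventory: 190 @ $17.00 + 54 @ $15.20 + 244 @ $13.40 = $7,320.40
Check: goods available $16,923.40 = COGS $9,603.00 + ending $7,320.40

COGS = $9,603.00; ending inventory = $7,320.40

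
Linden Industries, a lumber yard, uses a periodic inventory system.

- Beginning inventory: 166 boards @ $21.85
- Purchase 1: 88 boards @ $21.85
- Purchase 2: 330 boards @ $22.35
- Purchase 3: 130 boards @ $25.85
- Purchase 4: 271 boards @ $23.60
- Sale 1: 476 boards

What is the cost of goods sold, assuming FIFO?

Sale 1 (476) [FIFO — oldest first]: 166 @ $21.85 + 88 @ $21.85 + 222 @ $22.35 = $10,511.60
Ending inventory: 108 @ $22.35 + 130 @ $25.85 + 271 @ $23.60 = $12,169.90

COGS = $10,511.60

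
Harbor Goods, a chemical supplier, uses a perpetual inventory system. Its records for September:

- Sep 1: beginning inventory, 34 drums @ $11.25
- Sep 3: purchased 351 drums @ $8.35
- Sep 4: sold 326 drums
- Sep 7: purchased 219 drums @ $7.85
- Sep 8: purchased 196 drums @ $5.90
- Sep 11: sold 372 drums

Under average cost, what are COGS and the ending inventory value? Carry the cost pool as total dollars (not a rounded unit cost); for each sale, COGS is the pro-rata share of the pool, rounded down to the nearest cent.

After Sep 1: 34 on hand, pool $382.50 (≈ $11.2500 each)
After Sep 3: 385 on hand, pool $3,313.35 (≈ $8.6061 each)
Sep 4, sell 326: 326/385 × $3,313.35 → $2,805.58
After Sep 7: 278 on hand, pool $2,226.92 (≈ $8.0105 each)
After Sep 8: 474 on hand, pool $3,383.32 (≈ $7.1378 each)
Sep 11, sell 372: 372/474 × $3,383.32 → $2,655.26
Total COGS = $2,805.58 + $2,655.26 = $5,460.84
Ending inventory (cost pool remaining) = $728.06

COGS = $5,460.84; ending inventory = $728.06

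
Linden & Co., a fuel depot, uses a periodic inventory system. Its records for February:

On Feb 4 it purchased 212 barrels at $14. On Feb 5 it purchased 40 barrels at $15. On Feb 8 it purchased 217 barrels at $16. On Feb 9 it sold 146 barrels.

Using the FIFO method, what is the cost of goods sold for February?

Feb 9, 146 sold [FIFO — oldest first]: 146 @ $14 = $2,044
Ending inventory: 66 @ $14 + 40 @ $15 + 217 @ $16 = $4,996
Check: goods available $7,040 = COGS $2,044 + ending $4,996

COGS = $2,044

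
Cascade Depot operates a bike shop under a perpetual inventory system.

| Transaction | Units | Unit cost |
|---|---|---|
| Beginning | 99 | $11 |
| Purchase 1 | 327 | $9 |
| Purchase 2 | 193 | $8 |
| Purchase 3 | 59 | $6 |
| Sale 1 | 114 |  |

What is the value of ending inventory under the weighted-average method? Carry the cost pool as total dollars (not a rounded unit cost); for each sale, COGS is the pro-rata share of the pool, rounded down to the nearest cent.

Ending inventory = $4,932.93

After Beginning: 99 on hand, pool $1,089.00 (≈ $11.0000 each)
After Purchase 1: 426 on hand, pool $4,032.00 (≈ $9.4648 each)
After Purchase 2: 619 on hand, pool $5,576.00 (≈ $9.0081 each)
After Purchase 3: 678 on hand, pool $5,930.00 (≈ $8.7463 each)
Sale 1, sell 114: 114/678 × $5,930.00 → $997.07
Ending inventory (cost pool remaining) = $4,932.93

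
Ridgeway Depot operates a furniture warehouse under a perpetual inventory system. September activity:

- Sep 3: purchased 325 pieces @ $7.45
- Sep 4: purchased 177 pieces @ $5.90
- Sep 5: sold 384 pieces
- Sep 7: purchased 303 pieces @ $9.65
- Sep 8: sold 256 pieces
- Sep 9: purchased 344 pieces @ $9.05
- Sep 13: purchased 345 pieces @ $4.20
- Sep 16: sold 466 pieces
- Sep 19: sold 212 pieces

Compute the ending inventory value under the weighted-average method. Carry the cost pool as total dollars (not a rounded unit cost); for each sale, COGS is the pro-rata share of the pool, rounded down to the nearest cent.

After Sep 3: 325 on hand, pool $2,421.25 (≈ $7.4500 each)
After Sep 4: 502 on hand, pool $3,465.55 (≈ $6.9035 each)
Sep 5, sell 384: 384/502 × $3,465.55 → $2,650.93
After Sep 7: 421 on hand, pool $3,738.57 (≈ $8.8802 each)
Sep 8, sell 256: 256/421 × $3,738.57 → $2,273.33
After Sep 9: 509 on hand, pool $4,578.44 (≈ $8.9950 each)
After Sep 13: 854 on hand, pool $6,027.44 (≈ $7.0579 each)
Sep 16, sell 466: 466/854 × $6,027.44 → $3,288.97
Sep 19, sell 212: 212/388 × $2,738.47 → $1,496.27
Total COGS = $2,650.93 + $2,273.33 + $3,288.97 + $1,496.27 = $9,709.50
Ending inventory (cost pool remaining) = $1,242.20

Ending inventory = $1,242.20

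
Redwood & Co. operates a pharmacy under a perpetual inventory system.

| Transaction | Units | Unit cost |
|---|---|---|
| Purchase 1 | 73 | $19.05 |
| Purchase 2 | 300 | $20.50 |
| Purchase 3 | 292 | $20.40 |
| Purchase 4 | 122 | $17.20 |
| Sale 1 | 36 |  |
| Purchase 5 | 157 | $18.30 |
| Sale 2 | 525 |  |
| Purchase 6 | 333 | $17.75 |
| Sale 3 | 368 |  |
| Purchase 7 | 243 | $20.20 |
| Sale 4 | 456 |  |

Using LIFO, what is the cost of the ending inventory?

Ending inventory = $2,661.65

Sale 1 (36) [LIFO — newest first]: 36 @ $17.20 = $619.20
Sale 2 (525) [LIFO — newest first]: 157 @ $18.30 + 86 @ $17.20 + 282 @ $20.40 = $10,105.10
Sale 3 (368) [LIFO — newest first]: 333 @ $17.75 + 10 @ $20.40 + 25 @ $20.50 = $6,627.25
Sale 4 (456) [LIFO — newest first]: 243 @ $20.20 + 213 @ $20.50 = $9,275.10
Total COGS = $619.20 + $10,105.10 + $6,627.25 + $9,275.10 = $26,626.65
Ending inventory: 73 @ $19.05 + 62 @ $20.50 = $2,661.65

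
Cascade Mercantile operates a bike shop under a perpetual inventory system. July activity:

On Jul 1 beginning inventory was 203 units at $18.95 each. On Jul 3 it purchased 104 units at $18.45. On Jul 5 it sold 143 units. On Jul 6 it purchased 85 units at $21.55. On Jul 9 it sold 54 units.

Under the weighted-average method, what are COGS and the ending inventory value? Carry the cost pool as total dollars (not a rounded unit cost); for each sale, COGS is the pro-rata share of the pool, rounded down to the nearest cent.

After Jul 1: 203 on hand, pool $3,846.85 (≈ $18.9500 each)
After Jul 3: 307 on hand, pool $5,765.65 (≈ $18.7806 each)
Jul 5, sell 143: 143/307 × $5,765.65 → $2,685.62
After Jul 6: 249 on hand, pool $4,911.78 (≈ $19.7260 each)
Jul 9, sell 54: 54/249 × $4,911.78 → $1,065.20
Total COGS = $2,685.62 + $1,065.20 = $3,750.82
Ending inventory (cost pool remaining) = $3,846.58
Check: goods available $7,597.40 = COGS $3,750.82 + ending $3,846.58

COGS = $3,750.82; ending inventory = $3,846.58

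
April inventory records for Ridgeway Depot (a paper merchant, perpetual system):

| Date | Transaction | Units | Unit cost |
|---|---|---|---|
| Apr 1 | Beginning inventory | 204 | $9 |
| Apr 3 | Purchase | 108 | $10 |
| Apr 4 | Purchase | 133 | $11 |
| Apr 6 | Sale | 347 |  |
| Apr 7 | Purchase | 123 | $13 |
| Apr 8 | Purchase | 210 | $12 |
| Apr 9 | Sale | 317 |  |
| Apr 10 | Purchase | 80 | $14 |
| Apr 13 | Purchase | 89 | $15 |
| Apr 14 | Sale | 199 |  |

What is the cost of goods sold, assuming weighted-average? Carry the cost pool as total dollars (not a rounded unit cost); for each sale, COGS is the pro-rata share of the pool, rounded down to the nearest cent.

After Apr 1: 204 on hand, pool $1,836.00 (≈ $9.0000 each)
After Apr 3: 312 on hand, pool $2,916.00 (≈ $9.3462 each)
After Apr 4: 445 on hand, pool $4,379.00 (≈ $9.8404 each)
Apr 6, sell 347: 347/445 × $4,379.00 → $3,414.63
After Apr 7: 221 on hand, pool $2,563.37 (≈ $11.5990 each)
After Apr 8: 431 on hand, pool $5,083.37 (≈ $11.7944 each)
Apr 9, sell 317: 317/431 × $5,083.37 → $3,738.81
After Apr 10: 194 on hand, pool $2,464.56 (≈ $12.7039 each)
After Apr 13: 283 on hand, pool $3,799.56 (≈ $13.4260 each)
Apr 14, sell 199: 199/283 × $3,799.56 → $2,671.77
Total COGS = $3,414.63 + $3,738.81 + $2,671.77 = $9,825.21
Ending inventory (cost pool remaining) = $1,127.79

COGS = $9,825.21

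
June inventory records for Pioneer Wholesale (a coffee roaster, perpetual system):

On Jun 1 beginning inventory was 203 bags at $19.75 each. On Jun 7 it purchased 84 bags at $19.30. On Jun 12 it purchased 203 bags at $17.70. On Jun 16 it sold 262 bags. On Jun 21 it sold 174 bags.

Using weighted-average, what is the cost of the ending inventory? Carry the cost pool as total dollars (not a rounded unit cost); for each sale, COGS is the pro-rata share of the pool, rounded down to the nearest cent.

After Jun 1: 203 on hand, pool $4,009.25 (≈ $19.7500 each)
After Jun 7: 287 on hand, pool $5,630.45 (≈ $19.6183 each)
After Jun 12: 490 on hand, pool $9,223.55 (≈ $18.8236 each)
Jun 16, sell 262: 262/490 × $9,223.55 → $4,931.77
Jun 21, sell 174: 174/228 × $4,291.78 → $3,275.30
Total COGS = $4,931.77 + $3,275.30 = $8,207.07
Ending inventory (cost pool remaining) = $1,016.48

Ending inventory = $1,016.48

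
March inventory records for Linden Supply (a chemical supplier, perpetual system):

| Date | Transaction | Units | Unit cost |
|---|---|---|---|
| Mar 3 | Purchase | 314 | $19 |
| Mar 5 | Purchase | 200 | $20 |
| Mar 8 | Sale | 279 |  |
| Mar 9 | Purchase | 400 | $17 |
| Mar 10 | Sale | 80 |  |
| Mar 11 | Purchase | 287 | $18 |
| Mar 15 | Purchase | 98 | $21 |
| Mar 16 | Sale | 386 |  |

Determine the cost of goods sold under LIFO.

COGS = $14,102

Mar 8, 279 sold [LIFO — newest first]: 200 @ $20 + 79 @ $19 = $5,501
Mar 10, 80 sold [LIFO — newest first]: 80 @ $17 = $1,360
Mar 16, 386 sold [LIFO — newest first]: 98 @ $21 + 287 @ $18 + 1 @ $17 = $7,241
Total COGS = $5,501 + $1,360 + $7,241 = $14,102
Ending inventory: 235 @ $19 + 319 @ $17 = $9,888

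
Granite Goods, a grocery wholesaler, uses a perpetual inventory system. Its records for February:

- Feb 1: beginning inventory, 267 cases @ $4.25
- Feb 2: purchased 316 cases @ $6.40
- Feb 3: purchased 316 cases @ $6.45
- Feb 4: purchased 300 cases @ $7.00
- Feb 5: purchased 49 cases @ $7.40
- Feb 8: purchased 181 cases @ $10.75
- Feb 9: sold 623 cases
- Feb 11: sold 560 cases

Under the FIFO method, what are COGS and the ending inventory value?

COGS = $7,183.35; ending inventory = $2,420.35

Feb 9, 623 sold [FIFO — oldest first]: 267 @ $4.25 + 316 @ $6.40 + 40 @ $6.45 = $3,415.15
Feb 11, 560 sold [FIFO — oldest first]: 276 @ $6.45 + 284 @ $7.00 = $3,768.20
Total COGS = $3,415.15 + $3,768.20 = $7,183.35
Ending inventory: 16 @ $7.00 + 49 @ $7.40 + 181 @ $10.75 = $2,420.35
Check: goods available $9,603.70 = COGS $7,183.35 + ending $2,420.35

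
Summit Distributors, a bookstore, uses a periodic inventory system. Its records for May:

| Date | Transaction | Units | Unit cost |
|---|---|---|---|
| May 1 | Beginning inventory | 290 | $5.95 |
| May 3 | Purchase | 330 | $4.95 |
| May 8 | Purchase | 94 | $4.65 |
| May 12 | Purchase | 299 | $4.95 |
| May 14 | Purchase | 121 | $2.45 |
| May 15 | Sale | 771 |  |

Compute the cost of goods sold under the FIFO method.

COGS = $4,078.25

May 15, 771 sold [FIFO — oldest first]: 290 @ $5.95 + 330 @ $4.95 + 94 @ $4.65 + 57 @ $4.95 = $4,078.25
Ending inventory: 242 @ $4.95 + 121 @ $2.45 = $1,494.35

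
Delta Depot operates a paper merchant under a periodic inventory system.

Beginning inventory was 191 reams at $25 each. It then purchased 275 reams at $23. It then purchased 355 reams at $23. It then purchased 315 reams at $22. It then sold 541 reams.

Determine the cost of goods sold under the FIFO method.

COGS = $12,825

Sale 1 (541) [FIFO — oldest first]: 191 @ $25 + 275 @ $23 + 75 @ $23 = $12,825
Ending inventory: 280 @ $23 + 315 @ $22 = $13,370
Check: goods available $26,195 = COGS $12,825 + ending $13,370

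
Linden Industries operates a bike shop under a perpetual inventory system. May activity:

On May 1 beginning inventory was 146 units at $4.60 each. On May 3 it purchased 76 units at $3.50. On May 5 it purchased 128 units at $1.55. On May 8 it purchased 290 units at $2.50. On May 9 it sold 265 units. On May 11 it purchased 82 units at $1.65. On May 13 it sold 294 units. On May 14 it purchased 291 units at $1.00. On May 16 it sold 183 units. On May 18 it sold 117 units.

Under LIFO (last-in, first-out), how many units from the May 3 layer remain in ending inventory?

8

May 9, 265 sold [LIFO — newest first]: 265 @ $2.50 = $662.50
May 13, 294 sold [LIFO — newest first]: 82 @ $1.65 + 25 @ $2.50 + 128 @ $1.55 + 59 @ $3.50 = $602.70
May 16, 183 sold [LIFO — newest first]: 183 @ $1.00 = $183.00
May 18, 117 sold [LIFO — newest first]: 108 @ $1.00 + 9 @ $3.50 = $139.50
Total COGS = $662.50 + $602.70 + $183.00 + $139.50 = $1,587.70
Ending inventory: 146 @ $4.60 + 8 @ $3.50 = $699.60
Check: goods available $2,287.30 = COGS $1,587.70 + ending $699.60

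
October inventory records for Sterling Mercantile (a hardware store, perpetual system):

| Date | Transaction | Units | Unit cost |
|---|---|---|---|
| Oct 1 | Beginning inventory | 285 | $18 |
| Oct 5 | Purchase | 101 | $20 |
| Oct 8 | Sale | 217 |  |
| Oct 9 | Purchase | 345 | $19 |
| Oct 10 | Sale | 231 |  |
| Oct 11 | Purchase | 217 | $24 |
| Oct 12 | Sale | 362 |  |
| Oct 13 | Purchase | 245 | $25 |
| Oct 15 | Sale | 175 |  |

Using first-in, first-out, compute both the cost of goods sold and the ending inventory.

Oct 8, 217 sold [FIFO — oldest first]: 217 @ $18 = $3,906
Oct 10, 231 sold [FIFO — oldest first]: 68 @ $18 + 101 @ $20 + 62 @ $19 = $4,422
Oct 12, 362 sold [FIFO — oldest first]: 283 @ $19 + 79 @ $24 = $7,273
Oct 15, 175 sold [FIFO — oldest first]: 138 @ $24 + 37 @ $25 = $4,237
Total COGS = $3,906 + $4,422 + $7,273 + $4,237 = $19,838
Ending inventory: 208 @ $25 = $5,200

COGS = $19,838; ending inventory = $5,200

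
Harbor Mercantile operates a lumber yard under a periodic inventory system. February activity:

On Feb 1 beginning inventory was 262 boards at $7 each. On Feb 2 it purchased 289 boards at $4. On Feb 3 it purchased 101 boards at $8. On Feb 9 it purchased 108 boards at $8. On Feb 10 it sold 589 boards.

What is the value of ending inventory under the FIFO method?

Ending inventory = $1,368

Feb 10, 589 sold [FIFO — oldest first]: 262 @ $7 + 289 @ $4 + 38 @ $8 = $3,294
Ending inventory: 63 @ $8 + 108 @ $8 = $1,368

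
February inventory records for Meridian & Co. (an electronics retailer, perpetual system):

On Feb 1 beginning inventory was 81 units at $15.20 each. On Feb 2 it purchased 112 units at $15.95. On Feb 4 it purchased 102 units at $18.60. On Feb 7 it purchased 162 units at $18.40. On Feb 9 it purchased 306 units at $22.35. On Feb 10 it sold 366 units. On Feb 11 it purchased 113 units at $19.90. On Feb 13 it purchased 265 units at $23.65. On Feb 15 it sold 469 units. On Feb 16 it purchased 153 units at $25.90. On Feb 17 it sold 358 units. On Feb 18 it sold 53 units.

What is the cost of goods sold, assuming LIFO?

COGS = $26,483.75

Feb 10, 366 sold [LIFO — newest first]: 306 @ $22.35 + 60 @ $18.40 = $7,943.10
Feb 15, 469 sold [LIFO — newest first]: 265 @ $23.65 + 113 @ $19.90 + 91 @ $18.40 = $10,190.35
Feb 17, 358 sold [LIFO — newest first]: 153 @ $25.90 + 11 @ $18.40 + 102 @ $18.60 + 92 @ $15.95 = $7,529.70
Feb 18, 53 sold [LIFO — newest first]: 20 @ $15.95 + 33 @ $15.20 = $820.60
Total COGS = $7,943.10 + $10,190.35 + $7,529.70 + $820.60 = $26,483.75
Ending inventory: 48 @ $15.20 = $729.60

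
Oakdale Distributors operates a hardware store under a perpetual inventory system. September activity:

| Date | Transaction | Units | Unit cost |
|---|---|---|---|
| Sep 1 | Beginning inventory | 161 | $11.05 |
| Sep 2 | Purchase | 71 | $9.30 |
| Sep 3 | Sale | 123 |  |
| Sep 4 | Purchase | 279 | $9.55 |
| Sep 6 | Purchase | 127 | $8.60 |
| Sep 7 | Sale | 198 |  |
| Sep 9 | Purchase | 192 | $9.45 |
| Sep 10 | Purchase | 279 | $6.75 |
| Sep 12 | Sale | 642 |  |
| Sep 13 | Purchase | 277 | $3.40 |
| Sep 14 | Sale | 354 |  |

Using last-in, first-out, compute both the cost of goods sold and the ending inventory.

COGS = $10,073.00; ending inventory = $762.45

Sep 3, 123 sold [LIFO — newest first]: 71 @ $9.30 + 52 @ $11.05 = $1,234.90
Sep 7, 198 sold [LIFO — newest first]: 127 @ $8.60 + 71 @ $9.55 = $1,770.25
Sep 12, 642 sold [LIFO — newest first]: 279 @ $6.75 + 192 @ $9.45 + 171 @ $9.55 = $5,330.70
Sep 14, 354 sold [LIFO — newest first]: 277 @ $3.40 + 37 @ $9.55 + 40 @ $11.05 = $1,737.15
Total COGS = $1,234.90 + $1,770.25 + $5,330.70 + $1,737.15 = $10,073.00
Ending inventory: 69 @ $11.05 = $762.45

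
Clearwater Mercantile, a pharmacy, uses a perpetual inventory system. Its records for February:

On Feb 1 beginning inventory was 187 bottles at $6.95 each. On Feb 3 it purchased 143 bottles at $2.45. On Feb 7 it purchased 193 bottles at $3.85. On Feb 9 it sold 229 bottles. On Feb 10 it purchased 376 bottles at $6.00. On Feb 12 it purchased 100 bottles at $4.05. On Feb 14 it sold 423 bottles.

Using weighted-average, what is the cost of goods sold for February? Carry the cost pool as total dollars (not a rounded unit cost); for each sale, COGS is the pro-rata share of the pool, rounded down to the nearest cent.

COGS = $3,248.64

After Feb 1: 187 on hand, pool $1,299.65 (≈ $6.9500 each)
After Feb 3: 330 on hand, pool $1,650.00 (≈ $5.0000 each)
After Feb 7: 523 on hand, pool $2,393.05 (≈ $4.5756 each)
Feb 9, sell 229: 229/523 × $2,393.05 → $1,047.81
After Feb 10: 670 on hand, pool $3,601.24 (≈ $5.3750 each)
After Feb 12: 770 on hand, pool $4,006.24 (≈ $5.2029 each)
Feb 14, sell 423: 423/770 × $4,006.24 → $2,200.83
Total COGS = $1,047.81 + $2,200.83 = $3,248.64
Ending inventory (cost pool remaining) = $1,805.41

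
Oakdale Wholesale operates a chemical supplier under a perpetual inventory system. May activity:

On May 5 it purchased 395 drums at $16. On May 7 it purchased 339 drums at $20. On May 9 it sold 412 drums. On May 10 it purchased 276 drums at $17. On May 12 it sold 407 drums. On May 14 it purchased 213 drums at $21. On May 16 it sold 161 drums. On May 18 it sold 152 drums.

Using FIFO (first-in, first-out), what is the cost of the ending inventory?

Ending inventory = $1,911

May 9, 412 sold [FIFO — oldest first]: 395 @ $16 + 17 @ $20 = $6,660
May 12, 407 sold [FIFO — oldest first]: 322 @ $20 + 85 @ $17 = $7,885
May 16, 161 sold [FIFO — oldest first]: 161 @ $17 = $2,737
May 18, 152 sold [FIFO — oldest first]: 30 @ $17 + 122 @ $21 = $3,072
Total COGS = $6,660 + $7,885 + $2,737 + $3,072 = $20,354
Ending inventory: 91 @ $21 = $1,911
Check: goods available $22,265 = COGS $20,354 + ending $1,911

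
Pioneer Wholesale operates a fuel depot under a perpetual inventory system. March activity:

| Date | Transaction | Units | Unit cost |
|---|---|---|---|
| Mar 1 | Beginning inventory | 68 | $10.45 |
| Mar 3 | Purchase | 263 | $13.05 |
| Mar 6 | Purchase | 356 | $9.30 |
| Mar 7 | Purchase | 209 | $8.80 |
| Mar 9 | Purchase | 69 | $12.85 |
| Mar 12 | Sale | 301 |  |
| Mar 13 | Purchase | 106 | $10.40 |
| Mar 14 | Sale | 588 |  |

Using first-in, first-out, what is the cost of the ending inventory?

Mar 12, 301 sold [FIFO — oldest first]: 68 @ $10.45 + 233 @ $13.05 = $3,751.25
Mar 14, 588 sold [FIFO — oldest first]: 30 @ $13.05 + 356 @ $9.30 + 202 @ $8.80 = $5,479.90
Total COGS = $3,751.25 + $5,479.90 = $9,231.15
Ending inventory: 7 @ $8.80 + 69 @ $12.85 + 106 @ $10.40 = $2,050.65

Ending inventory = $2,050.65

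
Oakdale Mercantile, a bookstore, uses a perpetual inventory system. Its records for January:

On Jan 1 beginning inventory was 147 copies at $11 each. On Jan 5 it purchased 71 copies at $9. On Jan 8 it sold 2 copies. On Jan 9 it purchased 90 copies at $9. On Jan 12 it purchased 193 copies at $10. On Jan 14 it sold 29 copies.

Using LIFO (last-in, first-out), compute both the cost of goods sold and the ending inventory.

COGS = $308; ending inventory = $4,688

Jan 8, 2 sold [LIFO — newest first]: 2 @ $9 = $18
Jan 14, 29 sold [LIFO — newest first]: 29 @ $10 = $290
Total COGS = $18 + $290 = $308
Ending inventory: 147 @ $11 + 69 @ $9 + 90 @ $9 + 164 @ $10 = $4,688
Check: goods available $4,996 = COGS $308 + ending $4,688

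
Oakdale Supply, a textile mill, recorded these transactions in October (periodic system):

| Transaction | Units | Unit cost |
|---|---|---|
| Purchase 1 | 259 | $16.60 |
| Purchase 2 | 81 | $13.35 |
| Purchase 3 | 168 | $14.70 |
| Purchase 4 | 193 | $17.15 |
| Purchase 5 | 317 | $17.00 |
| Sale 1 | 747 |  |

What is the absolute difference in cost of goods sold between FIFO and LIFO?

$147.40

FIFO COGS: 259 @ $16.60 + 81 @ $13.35 + 168 @ $14.70 + 193 @ $17.15 + 46 @ $17.00 = $11,942.30
LIFO COGS: 317 @ $17.00 + 193 @ $17.15 + 168 @ $14.70 + 69 @ $13.35 = $12,089.70
Difference = |$11,942.30 − $12,089.70| = $147.40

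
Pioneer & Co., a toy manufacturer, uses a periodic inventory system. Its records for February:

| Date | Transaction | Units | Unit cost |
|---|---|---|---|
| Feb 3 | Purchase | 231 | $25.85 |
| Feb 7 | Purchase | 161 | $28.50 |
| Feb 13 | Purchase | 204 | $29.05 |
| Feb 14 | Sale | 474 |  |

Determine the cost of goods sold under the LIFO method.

Feb 14, 474 sold [LIFO — newest first]: 204 @ $29.05 + 161 @ $28.50 + 109 @ $25.85 = $13,332.35
Ending inventory: 122 @ $25.85 = $3,153.70

COGS = $13,332.35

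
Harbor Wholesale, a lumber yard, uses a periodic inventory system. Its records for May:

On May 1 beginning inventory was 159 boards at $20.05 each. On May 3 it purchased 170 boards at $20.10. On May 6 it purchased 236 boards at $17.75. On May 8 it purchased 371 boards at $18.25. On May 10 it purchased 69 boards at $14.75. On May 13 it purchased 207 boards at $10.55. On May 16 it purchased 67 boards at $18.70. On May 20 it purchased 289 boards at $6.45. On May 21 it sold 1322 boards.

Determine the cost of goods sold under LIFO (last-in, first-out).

COGS = $18,946.60

May 21, 1322 sold [LIFO — newest first]: 289 @ $6.45 + 67 @ $18.70 + 207 @ $10.55 + 69 @ $14.75 + 371 @ $18.25 + 236 @ $17.75 + 83 @ $20.10 = $18,946.60
Ending inventory: 159 @ $20.05 + 87 @ $20.10 = $4,936.65
Check: goods available $23,883.25 = COGS $18,946.60 + ending $4,936.65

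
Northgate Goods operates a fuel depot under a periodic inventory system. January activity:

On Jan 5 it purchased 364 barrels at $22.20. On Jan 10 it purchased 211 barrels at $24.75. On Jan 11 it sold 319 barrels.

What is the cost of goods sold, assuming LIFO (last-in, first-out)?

COGS = $7,619.85

Jan 11, 319 sold [LIFO — newest first]: 211 @ $24.75 + 108 @ $22.20 = $7,619.85
Ending inventory: 256 @ $22.20 = $5,683.20
Check: goods available $13,303.05 = COGS $7,619.85 + ending $5,683.20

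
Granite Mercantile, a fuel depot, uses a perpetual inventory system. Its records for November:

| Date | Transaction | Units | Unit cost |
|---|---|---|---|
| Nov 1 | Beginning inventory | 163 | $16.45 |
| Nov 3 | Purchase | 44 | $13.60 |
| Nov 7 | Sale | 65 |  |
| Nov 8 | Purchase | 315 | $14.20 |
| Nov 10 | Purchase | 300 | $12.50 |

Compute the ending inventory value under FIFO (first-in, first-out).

Nov 7, 65 sold [FIFO — oldest first]: 65 @ $16.45 = $1,069.25
Ending inventory: 98 @ $16.45 + 44 @ $13.60 + 315 @ $14.20 + 300 @ $12.50 = $10,433.50

Ending inventory = $10,433.50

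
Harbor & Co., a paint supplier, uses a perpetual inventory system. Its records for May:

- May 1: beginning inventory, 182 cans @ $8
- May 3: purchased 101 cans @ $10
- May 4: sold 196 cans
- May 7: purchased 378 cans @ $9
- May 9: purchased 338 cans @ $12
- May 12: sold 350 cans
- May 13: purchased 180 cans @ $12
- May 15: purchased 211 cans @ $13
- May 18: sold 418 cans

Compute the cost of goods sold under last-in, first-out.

COGS = $11,080

May 4, 196 sold [LIFO — newest first]: 101 @ $10 + 95 @ $8 = $1,770
May 12, 350 sold [LIFO — newest first]: 338 @ $12 + 12 @ $9 = $4,164
May 18, 418 sold [LIFO — newest first]: 211 @ $13 + 180 @ $12 + 27 @ $9 = $5,146
Total COGS = $1,770 + $4,164 + $5,146 = $11,080
Ending inventory: 87 @ $8 + 339 @ $9 = $3,747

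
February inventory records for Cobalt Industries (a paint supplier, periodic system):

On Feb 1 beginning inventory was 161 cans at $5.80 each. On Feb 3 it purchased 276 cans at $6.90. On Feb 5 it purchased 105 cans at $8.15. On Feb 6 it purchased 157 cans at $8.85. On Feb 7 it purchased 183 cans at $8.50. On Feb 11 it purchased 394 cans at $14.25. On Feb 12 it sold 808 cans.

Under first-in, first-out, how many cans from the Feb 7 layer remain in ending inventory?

74

Feb 12, 808 sold [FIFO — oldest first]: 161 @ $5.80 + 276 @ $6.90 + 105 @ $8.15 + 157 @ $8.85 + 109 @ $8.50 = $6,009.90
Ending inventory: 74 @ $8.50 + 394 @ $14.25 = $6,243.50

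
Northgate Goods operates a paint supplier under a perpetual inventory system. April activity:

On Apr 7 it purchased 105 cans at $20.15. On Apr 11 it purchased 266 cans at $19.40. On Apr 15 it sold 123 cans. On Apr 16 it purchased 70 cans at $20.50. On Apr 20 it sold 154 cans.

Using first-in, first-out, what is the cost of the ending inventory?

Apr 15, 123 sold [FIFO — oldest first]: 105 @ $20.15 + 18 @ $19.40 = $2,464.95
Apr 20, 154 sold [FIFO — oldest first]: 154 @ $19.40 = $2,987.60
Total COGS = $2,464.95 + $2,987.60 = $5,452.55
Ending inventory: 94 @ $19.40 + 70 @ $20.50 = $3,258.60
Check: goods available $8,711.15 = COGS $5,452.55 + ending $3,258.60

Ending inventory = $3,258.60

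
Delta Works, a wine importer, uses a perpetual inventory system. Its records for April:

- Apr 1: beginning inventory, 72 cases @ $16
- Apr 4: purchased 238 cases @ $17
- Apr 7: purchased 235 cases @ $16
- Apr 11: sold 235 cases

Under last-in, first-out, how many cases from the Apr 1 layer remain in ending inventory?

Apr 11, 235 sold [LIFO — newest first]: 235 @ $16 = $3,760
Ending inventory: 72 @ $16 + 238 @ $17 = $5,198
Check: goods available $8,958 = COGS $3,760 + ending $5,198

72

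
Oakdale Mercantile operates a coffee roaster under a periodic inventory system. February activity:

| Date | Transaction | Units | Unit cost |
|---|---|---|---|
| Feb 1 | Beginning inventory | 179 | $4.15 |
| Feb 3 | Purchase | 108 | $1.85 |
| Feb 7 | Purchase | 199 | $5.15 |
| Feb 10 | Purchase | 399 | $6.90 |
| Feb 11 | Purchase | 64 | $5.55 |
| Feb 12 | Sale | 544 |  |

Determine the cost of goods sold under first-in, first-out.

Feb 12, 544 sold [FIFO — oldest first]: 179 @ $4.15 + 108 @ $1.85 + 199 @ $5.15 + 58 @ $6.90 = $2,367.70
Ending inventory: 341 @ $6.90 + 64 @ $5.55 = $2,708.10

COGS = $2,367.70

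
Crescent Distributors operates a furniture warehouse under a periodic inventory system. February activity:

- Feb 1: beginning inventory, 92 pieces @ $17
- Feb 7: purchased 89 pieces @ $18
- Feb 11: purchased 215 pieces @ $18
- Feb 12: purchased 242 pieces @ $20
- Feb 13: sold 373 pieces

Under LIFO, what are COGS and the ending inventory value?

Feb 13, 373 sold [LIFO — newest first]: 242 @ $20 + 131 @ $18 = $7,198
Ending inventory: 92 @ $17 + 89 @ $18 + 84 @ $18 = $4,678
Check: goods available $11,876 = COGS $7,198 + ending $4,678

COGS = $7,198; ending inventory = $4,678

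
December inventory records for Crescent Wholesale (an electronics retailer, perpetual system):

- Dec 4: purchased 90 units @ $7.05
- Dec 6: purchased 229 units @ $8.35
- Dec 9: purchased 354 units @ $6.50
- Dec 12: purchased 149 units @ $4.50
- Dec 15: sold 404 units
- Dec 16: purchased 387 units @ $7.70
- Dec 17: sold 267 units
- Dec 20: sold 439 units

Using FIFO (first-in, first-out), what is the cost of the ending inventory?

Ending inventory = $762.30

Dec 15, 404 sold [FIFO — oldest first]: 90 @ $7.05 + 229 @ $8.35 + 85 @ $6.50 = $3,099.15
Dec 17, 267 sold [FIFO — oldest first]: 267 @ $6.50 = $1,735.50
Dec 20, 439 sold [FIFO — oldest first]: 2 @ $6.50 + 149 @ $4.50 + 288 @ $7.70 = $2,901.10
Total COGS = $3,099.15 + $1,735.50 + $2,901.10 = $7,735.75
Ending inventory: 99 @ $7.70 = $762.30
Check: goods available $8,498.05 = COGS $7,735.75 + ending $762.30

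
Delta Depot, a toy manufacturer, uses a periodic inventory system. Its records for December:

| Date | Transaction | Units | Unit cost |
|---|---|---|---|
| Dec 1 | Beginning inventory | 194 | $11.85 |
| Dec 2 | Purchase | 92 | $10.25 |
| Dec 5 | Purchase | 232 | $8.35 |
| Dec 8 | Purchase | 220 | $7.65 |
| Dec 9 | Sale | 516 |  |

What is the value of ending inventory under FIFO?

Ending inventory = $1,699.70

Dec 9, 516 sold [FIFO — oldest first]: 194 @ $11.85 + 92 @ $10.25 + 230 @ $8.35 = $5,162.40
Ending inventory: 2 @ $8.35 + 220 @ $7.65 = $1,699.70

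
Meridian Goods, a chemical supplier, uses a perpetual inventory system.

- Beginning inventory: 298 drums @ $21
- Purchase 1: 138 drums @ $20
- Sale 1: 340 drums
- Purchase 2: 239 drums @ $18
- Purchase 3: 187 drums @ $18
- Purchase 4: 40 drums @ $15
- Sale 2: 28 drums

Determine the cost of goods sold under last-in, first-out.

COGS = $7,422

Sale 1 (340) [LIFO — newest first]: 138 @ $20 + 202 @ $21 = $7,002
Sale 2 (28) [LIFO — newest first]: 28 @ $15 = $420
Total COGS = $7,002 + $420 = $7,422
Ending inventory: 96 @ $21 + 239 @ $18 + 187 @ $18 + 12 @ $15 = $9,864
Check: goods available $17,286 = COGS $7,422 + ending $9,864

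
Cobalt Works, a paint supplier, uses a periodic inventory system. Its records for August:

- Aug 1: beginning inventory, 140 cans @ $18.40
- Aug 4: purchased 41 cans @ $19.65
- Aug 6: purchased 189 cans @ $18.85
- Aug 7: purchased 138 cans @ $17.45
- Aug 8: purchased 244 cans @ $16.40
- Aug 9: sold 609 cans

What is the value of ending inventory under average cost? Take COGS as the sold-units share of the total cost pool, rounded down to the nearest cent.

Aug 9, sell 609: 609/752 × $13,354.00 → $10,814.60
Ending inventory (cost pool remaining) = $2,539.40

Ending inventory = $2,539.40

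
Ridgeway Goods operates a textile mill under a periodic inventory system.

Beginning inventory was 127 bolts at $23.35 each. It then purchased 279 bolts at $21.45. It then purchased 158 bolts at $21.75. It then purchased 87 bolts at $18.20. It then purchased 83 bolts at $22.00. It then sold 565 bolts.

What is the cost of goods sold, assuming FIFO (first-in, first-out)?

Sale 1 (565) [FIFO — oldest first]: 127 @ $23.35 + 279 @ $21.45 + 158 @ $21.75 + 1 @ $18.20 = $12,404.70
Ending inventory: 86 @ $18.20 + 83 @ $22.00 = $3,391.20
Check: goods available $15,795.90 = COGS $12,404.70 + ending $3,391.20

COGS = $12,404.70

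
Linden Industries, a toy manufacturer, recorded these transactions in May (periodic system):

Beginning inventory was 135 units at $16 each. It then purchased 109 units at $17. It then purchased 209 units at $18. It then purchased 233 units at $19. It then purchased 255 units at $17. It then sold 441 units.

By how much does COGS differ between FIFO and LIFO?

FIFO COGS: 135 @ $16 + 109 @ $17 + 197 @ $18 = $7,559
LIFO COGS: 255 @ $17 + 186 @ $19 = $7,869
Difference = |$7,559 − $7,869| = $310

$310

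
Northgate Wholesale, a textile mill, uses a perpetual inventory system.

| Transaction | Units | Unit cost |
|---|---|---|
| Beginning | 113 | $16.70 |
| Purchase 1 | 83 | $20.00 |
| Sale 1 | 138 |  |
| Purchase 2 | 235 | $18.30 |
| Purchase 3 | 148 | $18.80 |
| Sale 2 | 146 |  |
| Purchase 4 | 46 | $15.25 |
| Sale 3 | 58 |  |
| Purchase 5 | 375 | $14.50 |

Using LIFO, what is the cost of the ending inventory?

Ending inventory = $10,523.60

Sale 1 (138) [LIFO — newest first]: 83 @ $20.00 + 55 @ $16.70 = $2,578.50
Sale 2 (146) [LIFO — newest first]: 146 @ $18.80 = $2,744.80
Sale 3 (58) [LIFO — newest first]: 46 @ $15.25 + 2 @ $18.80 + 10 @ $18.30 = $922.10
Total COGS = $2,578.50 + $2,744.80 + $922.10 = $6,245.40
Ending inventory: 58 @ $16.70 + 225 @ $18.30 + 375 @ $14.50 = $10,523.60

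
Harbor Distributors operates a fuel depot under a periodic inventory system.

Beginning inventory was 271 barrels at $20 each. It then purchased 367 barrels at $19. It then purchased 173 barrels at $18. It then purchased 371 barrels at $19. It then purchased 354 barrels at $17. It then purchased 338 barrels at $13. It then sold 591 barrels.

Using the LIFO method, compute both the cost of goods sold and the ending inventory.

Sale 1 (591) [LIFO — newest first]: 338 @ $13 + 253 @ $17 = $8,695
Ending inventory: 271 @ $20 + 367 @ $19 + 173 @ $18 + 371 @ $19 + 101 @ $17 = $24,273

COGS = $8,695; ending inventory = $24,273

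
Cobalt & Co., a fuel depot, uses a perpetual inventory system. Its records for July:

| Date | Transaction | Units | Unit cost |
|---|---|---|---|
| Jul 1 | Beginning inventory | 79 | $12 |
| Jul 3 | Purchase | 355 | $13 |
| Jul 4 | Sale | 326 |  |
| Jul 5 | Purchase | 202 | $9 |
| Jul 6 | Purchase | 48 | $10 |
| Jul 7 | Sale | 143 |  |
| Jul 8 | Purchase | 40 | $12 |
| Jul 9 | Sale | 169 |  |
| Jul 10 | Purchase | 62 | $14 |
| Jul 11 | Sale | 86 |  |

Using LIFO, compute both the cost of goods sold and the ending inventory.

Jul 4, 326 sold [LIFO — newest first]: 326 @ $13 = $4,238
Jul 7, 143 sold [LIFO — newest first]: 48 @ $10 + 95 @ $9 = $1,335
Jul 9, 169 sold [LIFO — newest first]: 40 @ $12 + 107 @ $9 + 22 @ $13 = $1,729
Jul 11, 86 sold [LIFO — newest first]: 62 @ $14 + 7 @ $13 + 17 @ $12 = $1,163
Total COGS = $4,238 + $1,335 + $1,729 + $1,163 = $8,465
Ending inventory: 62 @ $12 = $744

COGS = $8,465; ending inventory = $744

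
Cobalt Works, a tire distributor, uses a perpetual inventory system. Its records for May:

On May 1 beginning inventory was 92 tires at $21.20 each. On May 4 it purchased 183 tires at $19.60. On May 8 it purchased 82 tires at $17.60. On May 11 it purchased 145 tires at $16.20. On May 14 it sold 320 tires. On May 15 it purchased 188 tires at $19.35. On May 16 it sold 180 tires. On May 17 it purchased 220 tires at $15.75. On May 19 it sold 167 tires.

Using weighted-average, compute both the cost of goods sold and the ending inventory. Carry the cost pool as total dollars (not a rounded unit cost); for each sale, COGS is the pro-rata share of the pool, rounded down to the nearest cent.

After May 1: 92 on hand, pool $1,950.40 (≈ $21.2000 each)
After May 4: 275 on hand, pool $5,537.20 (≈ $20.1353 each)
After May 8: 357 on hand, pool $6,980.40 (≈ $19.5529 each)
After May 11: 502 on hand, pool $9,329.40 (≈ $18.5845 each)
May 14, sell 320: 320/502 × $9,329.40 → $5,947.02
After May 15: 370 on hand, pool $7,020.18 (≈ $18.9735 each)
May 16, sell 180: 180/370 × $7,020.18 → $3,415.22
After May 17: 410 on hand, pool $7,069.96 (≈ $17.2438 each)
May 19, sell 167: 167/410 × $7,069.96 → $2,879.71
Total COGS = $5,947.02 + $3,415.22 + $2,879.71 = $12,241.95
Ending inventory (cost pool remaining) = $4,190.25
Check: goods available $16,432.20 = COGS $12,241.95 + ending $4,190.25

COGS = $12,241.95; ending inventory = $4,190.25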